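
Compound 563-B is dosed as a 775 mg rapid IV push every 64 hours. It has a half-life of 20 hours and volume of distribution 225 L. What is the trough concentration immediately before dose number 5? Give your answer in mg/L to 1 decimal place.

f = (1/2)^(τ/t½) = (1/2)^(64/20) ≈ 0.1088.
C₀ = D/Vd = 775/225 ≈ 3.444 mg/L.
Before the 5th dose, 4 doses have been given. Superposition: Cmin = C₀·(f + f² + … + f^4).
≈ 3.444 × (0.1088 + 0.0118 + 0.0013 + 0.0001) ≈ 3.444 × 0.1220 ≈ 0.420 mg/L.

0.4 mg/L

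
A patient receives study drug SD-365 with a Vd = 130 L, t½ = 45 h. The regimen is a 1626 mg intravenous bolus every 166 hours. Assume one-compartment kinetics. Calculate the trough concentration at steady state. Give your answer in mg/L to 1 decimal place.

τ/t½ = 166/45 ≈ 3.6889, so fraction remaining f = (1/2)^(166/45) ≈ 0.0775.
Accumulation ratio R = 1/(1 − f) ≈ 1/0.9225 ≈ 1.0840.
Single-dose peak C₀ = D/Vd = 1626/130 ≈ 12.508 mg/L.
Cmax,ss = C₀/(1 − f) ≈ 12.508/0.9225 ≈ 13.559 mg/L.
Steady-state trough Cmin,ss = Cmax,ss·f ≈ 13.559 × 0.0775 ≈ 1.051 mg/L.

1.1 mg/L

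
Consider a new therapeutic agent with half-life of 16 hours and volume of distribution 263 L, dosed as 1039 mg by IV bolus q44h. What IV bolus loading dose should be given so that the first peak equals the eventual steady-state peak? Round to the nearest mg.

f = (1/2)^(44/16) ≈ 0.148651; accumulation ratio R = 1/(1−f) ≈ 1.17461.
Loading dose to hit Cmax,ss on first dose: D_load = D_maint·R ≈ 1039 × 1.17461 ≈ 1220.42 mg.

1220 mg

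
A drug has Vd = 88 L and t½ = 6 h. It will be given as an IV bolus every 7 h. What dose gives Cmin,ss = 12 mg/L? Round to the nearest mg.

τ/t½ = 7/6 ≈ 1.1667, so f = (1/2)^(7/6) ≈ 0.445449.
Cmin,ss = (D/Vd)·f/(1−f), so D = Cmin,ss·Vd·(1−f)/f.
D = 12 × 88 × (1−f)/f ≈ 12 × 88 × 1.24493 ≈ 1314.65 mg.

1315 mg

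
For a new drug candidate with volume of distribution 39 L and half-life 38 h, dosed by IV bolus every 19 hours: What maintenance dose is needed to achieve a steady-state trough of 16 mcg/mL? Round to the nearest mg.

258 mg

τ/t½ = 19/38 ≈ 0.5, so f = (1/2)^(19/38) ≈ 0.707107.
Cmin,ss = (D/Vd)·f/(1−f), so D = Cmin,ss·Vd·(1−f)/f.
D = 16 × 39 × (1−f)/f ≈ 16 × 39 × 0.41421 ≈ 258.47 mg.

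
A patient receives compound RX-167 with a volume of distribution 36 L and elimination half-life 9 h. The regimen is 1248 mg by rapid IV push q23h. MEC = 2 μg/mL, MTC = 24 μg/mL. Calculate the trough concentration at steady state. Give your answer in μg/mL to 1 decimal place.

7.1 μg/mL

k = ln2/t½ = ln2/9 ≈ 0.077016 h⁻¹; fraction remaining f = e^(−kτ) = e^(−0.077016×23) ≈ 0.1701.
Accumulation ratio R = 1/(1 − f) ≈ 1/0.8299 ≈ 1.2050.
Single-dose peak C₀ = D/Vd = 1248/36 ≈ 34.667 μg/mL.
Steady-state peak Cmax,ss = C₀·R ≈ 34.667 × 1.2050 ≈ 41.774 μg/mL.
Steady-state trough Cmin,ss = Cmax,ss·f ≈ 41.774 × 0.1701 ≈ 7.106 μg/mL.
Trough 7.1 μg/mL vs MEC 2 μg/mL: adequate.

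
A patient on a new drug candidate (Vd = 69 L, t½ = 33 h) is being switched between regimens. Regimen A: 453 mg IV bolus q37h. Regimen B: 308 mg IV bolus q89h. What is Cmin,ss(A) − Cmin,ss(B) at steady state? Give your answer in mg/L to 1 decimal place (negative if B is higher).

4.8 mg/L

Regimen A: f = (1/2)^(37/33) ≈ 0.4597; Cmin,ss = (453/69)·f/(1−f) ≈ 5.586 mg/L.
Regimen B: f = (1/2)^(89/33) ≈ 0.1542; Cmin,ss = (308/69)·f/(1−f) ≈ 0.814 mg/L.
Difference ≈ 5.586 − 0.814 ≈ 4.772 mg/L.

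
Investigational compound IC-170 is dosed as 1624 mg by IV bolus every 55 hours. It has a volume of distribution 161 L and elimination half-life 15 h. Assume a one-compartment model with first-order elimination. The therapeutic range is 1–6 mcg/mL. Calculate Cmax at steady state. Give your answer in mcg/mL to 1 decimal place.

10.9 mcg/mL

Over one 55-h interval, 55/15 ≈ 3.6667 half-lives elapse, leaving f ≈ 0.0787 of each dose.
Accumulation ratio R = 1/(1 − f) ≈ 1/0.9213 ≈ 1.0854.
Each bolus raises the concentration by D/Vd = 1624/161 ≈ 10.087 mcg/mL.
Steady-state peak Cmax,ss = C₀·R ≈ 10.087 × 1.0854 ≈ 10.948 mcg/mL.
Peak 10.9 mcg/mL vs MTC 6 mcg/mL: exceeds toxic threshold.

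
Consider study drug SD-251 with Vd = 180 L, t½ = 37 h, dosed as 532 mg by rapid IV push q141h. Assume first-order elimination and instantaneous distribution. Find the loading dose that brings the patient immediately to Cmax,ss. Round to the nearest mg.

f = (1/2)^(141/37) ≈ 0.071258; accumulation ratio R = 1/(1−f) ≈ 1.07673.
Loading dose to hit Cmax,ss on first dose: D_load = D_maint·R ≈ 532 × 1.07673 ≈ 572.82 mg.

573 mg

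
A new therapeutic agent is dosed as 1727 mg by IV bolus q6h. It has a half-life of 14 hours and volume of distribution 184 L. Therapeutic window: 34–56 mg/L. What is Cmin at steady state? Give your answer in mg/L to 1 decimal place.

27.1 mg/L

τ/t½ = 6/14 ≈ 0.42857, so fraction remaining f = (1/2)^(6/14) ≈ 0.7430.
Each bolus raises the concentration by D/Vd = 1727/184 ≈ 9.386 mg/L.
Steady-state trough Cmin,ss = C₀·f/(1−f) ≈ 9.386 × 0.7430/0.2570 ≈ 27.135 mg/L.
Trough 27.1 mg/L vs MEC 34 mg/L: subtherapeutic.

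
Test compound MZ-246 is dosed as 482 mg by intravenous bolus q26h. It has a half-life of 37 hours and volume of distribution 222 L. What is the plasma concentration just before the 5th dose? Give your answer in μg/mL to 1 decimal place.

f = (1/2)^(τ/t½) = (1/2)^(26/37) ≈ 0.6144.
C₀ = D/Vd = 482/222 ≈ 2.171 μg/mL.
Before the 5th dose, 4 doses have been given. Superposition: Cmin = C₀·(f + f² + … + f^4).
≈ 2.171 × (0.6144 + 0.3775 + 0.2319 + 0.1425) ≈ 2.171 × 1.3663 ≈ 2.966 μg/mL.

3.0 μg/mL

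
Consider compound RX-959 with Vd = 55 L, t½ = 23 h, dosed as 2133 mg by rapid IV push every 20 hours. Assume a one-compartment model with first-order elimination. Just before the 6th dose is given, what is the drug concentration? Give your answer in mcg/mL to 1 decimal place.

f = (1/2)^(τ/t½) = (1/2)^(20/23) ≈ 0.5473.
C₀ = D/Vd = 2133/55 ≈ 38.782 mcg/mL.
Before the 6th dose, 5 doses have been given. Superposition: Cmin = C₀·(f + f² + … + f^5).
≈ 38.782 × (0.5473 + 0.2995 + 0.1639 + 0.0897 + 0.0491) ≈ 38.782 × 1.1495 ≈ 44.580 mcg/mL.

44.6 mcg/mL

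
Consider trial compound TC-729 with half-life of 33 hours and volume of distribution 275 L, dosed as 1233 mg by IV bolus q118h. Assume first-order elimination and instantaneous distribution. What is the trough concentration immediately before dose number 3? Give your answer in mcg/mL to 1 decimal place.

0.4 mcg/mL

f = (1/2)^(τ/t½) = (1/2)^(118/33) ≈ 0.0839.
C₀ = D/Vd = 1233/275 ≈ 4.484 mcg/mL.
Before the 3rd dose, 2 doses have been given. Superposition: Cmin = C₀·(f + f²).
≈ 4.484 × (0.0839 + 0.0070) ≈ 4.484 × 0.0909 ≈ 0.408 mcg/mL.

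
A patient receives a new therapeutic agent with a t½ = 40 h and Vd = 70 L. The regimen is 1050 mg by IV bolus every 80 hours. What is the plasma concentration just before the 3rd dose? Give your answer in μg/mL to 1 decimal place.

4.7 μg/mL

f = (1/2)^(τ/t½) = (1/2)^(80/40) ≈ 0.2500.
C₀ = D/Vd = 1050/70 ≈ 15.000 μg/mL.
Before the 3rd dose, 2 doses have been given. Superposition: Cmin = C₀·(f + f²).
≈ 15.000 × (0.2500 + 0.0625) ≈ 15.000 × 0.3125 ≈ 4.688 μg/mL.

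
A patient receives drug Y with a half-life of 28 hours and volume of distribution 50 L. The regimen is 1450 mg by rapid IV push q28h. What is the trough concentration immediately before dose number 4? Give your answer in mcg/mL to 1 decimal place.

f = (1/2)^(τ/t½) = (1/2)^(28/28) ≈ 0.5000.
C₀ = D/Vd = 1450/50 ≈ 29.000 mcg/mL.
Before the 4th dose, 3 doses have been given. Superposition: Cmin = C₀·(f + f² + … + f^3).
≈ 29.000 × (0.5000 + 0.2500 + 0.1250) ≈ 29.000 × 0.8750 ≈ 25.375 mcg/mL.

25.4 mcg/mL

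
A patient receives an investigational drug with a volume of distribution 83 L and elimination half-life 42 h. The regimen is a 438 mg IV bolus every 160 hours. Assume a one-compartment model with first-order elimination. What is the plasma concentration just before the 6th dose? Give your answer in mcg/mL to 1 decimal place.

0.4 mcg/mL

f = (1/2)^(τ/t½) = (1/2)^(160/42) ≈ 0.0713.
C₀ = D/Vd = 438/83 ≈ 5.277 mcg/mL.
Before the 6th dose, 5 doses have been given. Superposition: Cmin = C₀·(f + f² + … + f^5).
≈ 5.277 × (0.0713 + 0.0051 + 0.0004 + 0.0000 + 0.0000) ≈ 5.277 × 0.0768 ≈ 0.405 mcg/mL.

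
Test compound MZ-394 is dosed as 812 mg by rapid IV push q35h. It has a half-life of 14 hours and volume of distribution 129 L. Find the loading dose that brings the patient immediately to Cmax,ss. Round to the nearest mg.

f = (1/2)^(35/14) ≈ 0.176777; accumulation ratio R = 1/(1−f) ≈ 1.21474.
Loading dose to hit Cmax,ss on first dose: D_load = D_maint·R ≈ 812 × 1.21474 ≈ 986.37 mg.

986 mg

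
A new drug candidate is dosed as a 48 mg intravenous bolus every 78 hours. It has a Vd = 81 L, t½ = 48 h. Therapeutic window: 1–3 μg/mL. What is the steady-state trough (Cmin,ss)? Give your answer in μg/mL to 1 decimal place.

0.3 μg/mL

Over one 78-h interval, 78/48 ≈ 1.625 half-lives elapse, leaving f ≈ 0.3242 of each dose.
Accumulation ratio R = 1/(1 − f) ≈ 1/0.6758 ≈ 1.4797.
Single-dose peak C₀ = D/Vd = 48/81 ≈ 0.593 μg/mL.
Cmax,ss = C₀/(1 − f) ≈ 0.593/0.6758 ≈ 0.877 μg/mL.
One interval later, Cmin,ss = Cmax,ss·e^(−kτ) ≈ 0.877 × 0.3242 ≈ 0.284 μg/mL.
Trough 0.3 μg/mL vs MEC 1 μg/mL: subtherapeutic.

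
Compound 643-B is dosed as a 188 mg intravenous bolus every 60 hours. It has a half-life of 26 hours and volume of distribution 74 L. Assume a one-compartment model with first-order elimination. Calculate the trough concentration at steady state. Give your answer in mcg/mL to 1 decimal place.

Over one 60-h interval, 60/26 ≈ 2.3077 half-lives elapse, leaving f ≈ 0.2020 of each dose.
Accumulation ratio R = 1/(1 − f) ≈ 1/0.7980 ≈ 1.2531.
Single-dose peak C₀ = D/Vd = 188/74 ≈ 2.541 mcg/mL.
Cmax,ss = C₀/(1 − f) ≈ 2.541/0.7980 ≈ 3.184 mcg/mL.
Steady-state trough Cmin,ss = Cmax,ss·f ≈ 3.184 × 0.2020 ≈ 0.643 mcg/mL.

0.6 mcg/mL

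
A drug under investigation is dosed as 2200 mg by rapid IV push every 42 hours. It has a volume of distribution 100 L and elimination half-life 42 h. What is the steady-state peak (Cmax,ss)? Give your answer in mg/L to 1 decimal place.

The dosing interval is 1 half-life, so f = 2^(−1) = 0.5.
At steady state, R = 1/(1 − 0.5) = 2/1.
Single-dose peak C₀ = D/Vd = 2200/100 = 22 mg/L.
Steady-state peak Cmax,ss = C₀·R = 22 × 2/1 ≈ 44.000 mg/L.

44.0 mg/L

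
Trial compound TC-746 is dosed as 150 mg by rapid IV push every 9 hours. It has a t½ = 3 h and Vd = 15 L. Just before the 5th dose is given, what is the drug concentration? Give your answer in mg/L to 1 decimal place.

1.4 mg/L

f = (1/2)^(τ/t½) = (1/2)^(9/3) ≈ 0.1250.
C₀ = D/Vd = 150/15 ≈ 10.000 mg/L.
Before the 5th dose, 4 doses have been given. Superposition: Cmin = C₀·(f + f² + … + f^4).
≈ 10.000 × (0.1250 + 0.0156 + 0.0020 + 0.0002) ≈ 10.000 × 0.1428 ≈ 1.428 mg/L.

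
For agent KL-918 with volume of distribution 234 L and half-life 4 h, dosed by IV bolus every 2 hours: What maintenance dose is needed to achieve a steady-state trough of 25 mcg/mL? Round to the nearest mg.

τ/t½ = 2/4 ≈ 0.5, so f = (1/2)^(2/4) ≈ 0.707107.
Cmin,ss = (D/Vd)·f/(1−f), so D = Cmin,ss·Vd·(1−f)/f.
D = 25 × 234 × (1−f)/f ≈ 25 × 234 × 0.41421 ≈ 2423.13 mg.

2423 mg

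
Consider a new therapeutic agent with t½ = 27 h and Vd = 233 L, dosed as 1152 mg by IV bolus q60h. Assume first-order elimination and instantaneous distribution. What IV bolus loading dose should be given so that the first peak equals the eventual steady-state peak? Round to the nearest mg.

1466 mg

f = (1/2)^(60/27) ≈ 0.214311; accumulation ratio R = 1/(1−f) ≈ 1.27277.
Loading dose to hit Cmax,ss on first dose: D_load = D_maint·R ≈ 1152 × 1.27277 ≈ 1466.23 mg.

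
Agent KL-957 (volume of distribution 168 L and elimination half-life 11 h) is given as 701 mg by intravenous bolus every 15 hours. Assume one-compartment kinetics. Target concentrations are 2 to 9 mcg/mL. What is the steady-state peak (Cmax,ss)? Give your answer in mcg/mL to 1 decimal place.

6.8 mcg/mL

Over one 15-h interval, 15/11 ≈ 1.3636 half-lives elapse, leaving f ≈ 0.3886 of each dose.
At steady state, accumulation factor R = 1/(1 − e^(−kτ)) ≈ 1.6356.
Each bolus raises the concentration by D/Vd = 701/168 ≈ 4.173 mcg/mL.
Steady-state peak Cmax,ss = C₀·R ≈ 4.173 × 1.6356 ≈ 6.825 mcg/mL.
Peak 6.8 mcg/mL vs MTC 9 mcg/mL: below toxic threshold.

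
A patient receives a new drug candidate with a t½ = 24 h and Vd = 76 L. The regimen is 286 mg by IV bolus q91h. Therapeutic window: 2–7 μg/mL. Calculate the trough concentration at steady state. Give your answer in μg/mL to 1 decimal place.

0.3 μg/mL

τ/t½ = 91/24 ≈ 3.7917, so fraction remaining f = (1/2)^(91/24) ≈ 0.0722.
Single-dose peak C₀ = D/Vd = 286/76 ≈ 3.763 μg/mL.
Steady-state trough Cmin,ss = C₀·f/(1−f) ≈ 3.763 × 0.0722/0.9278 ≈ 0.293 μg/mL.
Trough 0.3 μg/mL vs MEC 2 μg/mL: subtherapeutic.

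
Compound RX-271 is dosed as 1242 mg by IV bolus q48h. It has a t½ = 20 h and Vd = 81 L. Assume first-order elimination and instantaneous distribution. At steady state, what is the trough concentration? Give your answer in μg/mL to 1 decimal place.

3.6 μg/mL

k = ln2/t½ = ln2/20 ≈ 0.034657 h⁻¹; fraction remaining f = e^(−kτ) = e^(−0.034657×48) ≈ 0.1895.
At steady state, accumulation factor R = 1/(1 − e^(−kτ)) ≈ 1.2338.
Each bolus raises the concentration by D/Vd = 1242/81 ≈ 15.333 μg/mL.
Cmax,ss = C₀/(1 − f) ≈ 15.333/0.8105 ≈ 18.918 μg/mL.
One interval later, Cmin,ss = Cmax,ss·e^(−kτ) ≈ 18.918 × 0.1895 ≈ 3.585 μg/mL.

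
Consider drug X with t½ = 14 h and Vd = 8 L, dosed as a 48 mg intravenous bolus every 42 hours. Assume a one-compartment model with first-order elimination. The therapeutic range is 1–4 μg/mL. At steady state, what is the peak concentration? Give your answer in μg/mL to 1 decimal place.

The dosing interval is 3 half-lives, so f = 2^(−3) = 0.125.
Accumulation ratio R = 1/(1 − f) = 1/0.875 = 8/7.
Single-dose peak C₀ = D/Vd = 48/8 = 6 μg/mL.
Steady-state peak Cmax,ss = C₀·R = 6 × 8/7 ≈ 6.857 μg/mL.
Peak 6.9 μg/mL vs MTC 4 μg/mL: exceeds toxic threshold.

6.9 μg/mL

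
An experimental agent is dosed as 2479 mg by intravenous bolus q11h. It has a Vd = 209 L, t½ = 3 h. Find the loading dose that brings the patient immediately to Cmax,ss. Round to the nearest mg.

2691 mg

f = (1/2)^(11/3) ≈ 0.078745; accumulation ratio R = 1/(1−f) ≈ 1.08548.
Loading dose to hit Cmax,ss on first dose: D_load = D_maint·R ≈ 2479 × 1.08548 ≈ 2690.90 mg.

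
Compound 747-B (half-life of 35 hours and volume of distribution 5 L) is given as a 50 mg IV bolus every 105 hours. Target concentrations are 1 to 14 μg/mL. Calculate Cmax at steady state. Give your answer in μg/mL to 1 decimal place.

The dosing interval is 3 half-lives, so f = 2^(−3) = 0.125.
At steady state, R = 1/(1 − 0.125) = 8/7.
Single-dose peak C₀ = D/Vd = 50/5 = 10 μg/mL.
Steady-state peak Cmax,ss = C₀·R = 10 × 8/7 ≈ 11.429 μg/mL.
Peak 11.4 μg/mL vs MTC 14 μg/mL: below toxic threshold.

11.4 μg/mL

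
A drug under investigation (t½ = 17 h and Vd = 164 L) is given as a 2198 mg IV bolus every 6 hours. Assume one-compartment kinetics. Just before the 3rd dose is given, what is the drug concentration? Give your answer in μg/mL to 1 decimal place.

18.7 μg/mL

f = (1/2)^(τ/t½) = (1/2)^(6/17) ≈ 0.7830.
C₀ = D/Vd = 2198/164 ≈ 13.402 μg/mL.
Before the 3rd dose, 2 doses have been given. Superposition: Cmin = C₀·(f + f²).
≈ 13.402 × (0.7830 + 0.6131) ≈ 13.402 × 1.3961 ≈ 18.711 μg/mL.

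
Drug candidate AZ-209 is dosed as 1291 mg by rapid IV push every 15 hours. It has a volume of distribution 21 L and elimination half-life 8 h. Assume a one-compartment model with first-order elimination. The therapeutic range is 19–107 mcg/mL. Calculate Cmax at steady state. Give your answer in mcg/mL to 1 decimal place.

84.5 mcg/mL

Over one 15-h interval, 15/8 ≈ 1.875 half-lives elapse, leaving f ≈ 0.2726 of each dose.
Accumulation ratio R = 1/(1 − f) ≈ 1/0.7274 ≈ 1.3748.
Single-dose peak C₀ = D/Vd = 1291/21 ≈ 61.476 mcg/mL.
Cmax,ss = C₀/(1 − f) ≈ 61.476/0.7274 ≈ 84.515 mcg/mL.
Peak 84.5 mcg/mL vs MTC 107 mcg/mL: below toxic threshold.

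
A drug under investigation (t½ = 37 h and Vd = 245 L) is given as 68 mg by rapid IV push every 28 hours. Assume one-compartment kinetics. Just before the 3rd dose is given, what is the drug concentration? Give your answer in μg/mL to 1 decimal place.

f = (1/2)^(τ/t½) = (1/2)^(28/37) ≈ 0.5918.
C₀ = D/Vd = 68/245 ≈ 0.278 μg/mL.
Before the 3rd dose, 2 doses have been given. Superposition: Cmin = C₀·(f + f²).
≈ 0.278 × (0.5918 + 0.3502) ≈ 0.278 × 0.9420 ≈ 0.262 μg/mL.

0.3 μg/mL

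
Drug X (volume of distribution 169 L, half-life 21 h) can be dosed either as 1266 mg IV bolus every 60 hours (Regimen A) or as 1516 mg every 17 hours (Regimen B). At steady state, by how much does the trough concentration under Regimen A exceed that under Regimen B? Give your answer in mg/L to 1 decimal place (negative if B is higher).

Regimen A: f = (1/2)^(60/21) ≈ 0.1380; Cmin,ss = (1266/169)·f/(1−f) ≈ 1.199 mg/L.
Regimen B: f = (1/2)^(17/21) ≈ 0.5706; Cmin,ss = (1516/169)·f/(1−f) ≈ 11.920 mg/L.
Difference ≈ 1.199 − 11.920 ≈ -10.721 mg/L.

-10.7 mg/L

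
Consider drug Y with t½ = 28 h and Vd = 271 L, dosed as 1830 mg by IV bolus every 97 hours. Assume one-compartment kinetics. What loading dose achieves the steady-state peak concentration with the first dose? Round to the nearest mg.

2012 mg

f = (1/2)^(97/28) ≈ 0.090604; accumulation ratio R = 1/(1−f) ≈ 1.09963.
Loading dose to hit Cmax,ss on first dose: D_load = D_maint·R ≈ 1830 × 1.09963 ≈ 2012.32 mg.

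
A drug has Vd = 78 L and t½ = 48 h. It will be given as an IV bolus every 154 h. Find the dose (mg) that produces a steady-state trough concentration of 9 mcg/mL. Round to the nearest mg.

5786 mg

τ/t½ = 154/48 ≈ 3.2083, so f = (1/2)^(154/48) ≈ 0.108192.
Cmin,ss = (D/Vd)·f/(1−f), so D = Cmin,ss·Vd·(1−f)/f.
D = 9 × 78 × (1−f)/f ≈ 9 × 78 × 8.24283 ≈ 5786.47 mg.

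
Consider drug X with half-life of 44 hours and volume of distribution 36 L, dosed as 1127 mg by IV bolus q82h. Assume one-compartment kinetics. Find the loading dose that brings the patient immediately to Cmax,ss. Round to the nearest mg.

f = (1/2)^(82/44) ≈ 0.274783; accumulation ratio R = 1/(1−f) ≈ 1.37890.
Loading dose to hit Cmax,ss on first dose: D_load = D_maint·R ≈ 1127 × 1.37890 ≈ 1554.02 mg.

1554 mg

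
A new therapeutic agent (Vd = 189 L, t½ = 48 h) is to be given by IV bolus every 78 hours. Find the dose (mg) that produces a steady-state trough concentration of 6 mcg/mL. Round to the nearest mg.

2364 mg

τ/t½ = 78/48 ≈ 1.625, so f = (1/2)^(78/48) ≈ 0.324210.
Cmin,ss = (D/Vd)·f/(1−f), so D = Cmin,ss·Vd·(1−f)/f.
D = 6 × 189 × (1−f)/f ≈ 6 × 189 × 2.08442 ≈ 2363.73 mg.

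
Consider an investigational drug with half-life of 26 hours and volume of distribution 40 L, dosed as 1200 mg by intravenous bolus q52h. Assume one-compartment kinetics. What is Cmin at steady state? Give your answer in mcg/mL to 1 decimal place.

10.0 mcg/mL

The dosing interval is 2 half-lives, so f = 2^(−2) = 0.25.
Accumulation ratio R = 1/(1 − f) = 1/0.75 = 4/3.
Single-dose peak C₀ = D/Vd = 1200/40 = 30 mcg/mL.
Steady-state peak Cmax,ss = C₀·R = 30 × 4/3 ≈ 40.000 mcg/mL.
Steady-state trough Cmin,ss = Cmax,ss·f ≈ 40.000 × 0.25 ≈ 10.000 mcg/mL.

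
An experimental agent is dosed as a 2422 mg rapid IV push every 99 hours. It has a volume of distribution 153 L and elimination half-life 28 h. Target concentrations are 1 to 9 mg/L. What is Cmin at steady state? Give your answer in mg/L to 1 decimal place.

1.5 mg/L

Over one 99-h interval, 99/28 ≈ 3.5357 half-lives elapse, leaving f ≈ 0.0862 of each dose.
At steady state, accumulation factor R = 1/(1 − e^(−kτ)) ≈ 1.0943.
Single-dose peak C₀ = D/Vd = 2422/153 ≈ 15.830 mg/L.
Cmax,ss = C₀/(1 − f) ≈ 15.830/0.9138 ≈ 17.323 mg/L.
One interval later, Cmin,ss = Cmax,ss·e^(−kτ) ≈ 17.323 × 0.0862 ≈ 1.493 mg/L.
Trough 1.5 mg/L vs MEC 1 mg/L: adequate.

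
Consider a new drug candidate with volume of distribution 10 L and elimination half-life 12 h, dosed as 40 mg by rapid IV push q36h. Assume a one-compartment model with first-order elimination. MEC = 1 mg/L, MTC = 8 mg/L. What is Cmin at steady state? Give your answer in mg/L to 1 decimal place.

0.6 mg/L

τ = 36 h = 3 half-lives, so f = (1/2)^3 = 0.125.
Accumulation ratio R = 1/(1 − f) = 1/0.875 = 8/7.
Single-dose peak C₀ = D/Vd = 40/10 = 4 mg/L.
Steady-state peak Cmax,ss = C₀·R = 4 × 8/7 ≈ 4.571 mg/L.
Steady-state trough Cmin,ss = Cmax,ss·f ≈ 4.571 × 0.125 ≈ 0.571 mg/L.
Trough 0.6 mg/L vs MEC 1 mg/L: subtherapeutic.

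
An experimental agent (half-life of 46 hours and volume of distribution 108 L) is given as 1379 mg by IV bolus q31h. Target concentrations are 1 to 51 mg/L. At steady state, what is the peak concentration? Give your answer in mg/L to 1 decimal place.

34.2 mg/L

τ/t½ = 31/46 ≈ 0.67391, so fraction remaining f = (1/2)^(31/46) ≈ 0.6268.
Accumulation ratio R = 1/(1 − f) ≈ 1/0.3732 ≈ 2.6795.
Single-dose peak C₀ = D/Vd = 1379/108 ≈ 12.769 mg/L.
Steady-state peak Cmax,ss = C₀·R ≈ 12.769 × 2.6795 ≈ 34.215 mg/L.
Peak 34.2 mg/L vs MTC 51 mg/L: below toxic threshold.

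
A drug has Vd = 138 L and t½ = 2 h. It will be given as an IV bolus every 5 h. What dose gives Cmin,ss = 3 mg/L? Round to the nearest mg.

1928 mg

τ/t½ = 5/2 ≈ 2.5, so f = (1/2)^(5/2) ≈ 0.176777.
Cmin,ss = (D/Vd)·f/(1−f), so D = Cmin,ss·Vd·(1−f)/f.
D = 3 × 138 × (1−f)/f ≈ 3 × 138 × 4.65684 ≈ 1927.93 mg.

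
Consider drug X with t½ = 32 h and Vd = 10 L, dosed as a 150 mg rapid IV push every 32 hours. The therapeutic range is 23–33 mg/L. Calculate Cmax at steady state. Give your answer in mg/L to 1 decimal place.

30.0 mg/L

τ = 32 h = 1 half-life, so f = (1/2)^1 = 0.5.
At steady state, R = 1/(1 − 0.5) = 2/1.
Single-dose peak C₀ = D/Vd = 150/10 = 15 mg/L.
Steady-state peak Cmax,ss = C₀·R = 15 × 2/1 ≈ 30.000 mg/L.
Peak 30.0 mg/L vs MTC 33 mg/L: below toxic threshold.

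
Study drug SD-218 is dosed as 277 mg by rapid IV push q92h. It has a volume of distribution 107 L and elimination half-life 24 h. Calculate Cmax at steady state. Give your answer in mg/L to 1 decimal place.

2.8 mg/L

Over one 92-h interval, 92/24 ≈ 3.8333 half-lives elapse, leaving f ≈ 0.0702 of each dose.
At steady state, accumulation factor R = 1/(1 − e^(−kτ)) ≈ 1.0755.
Single-dose peak C₀ = D/Vd = 277/107 ≈ 2.589 mg/L.
Cmax,ss = C₀/(1 − f) ≈ 2.589/0.9298 ≈ 2.784 mg/L.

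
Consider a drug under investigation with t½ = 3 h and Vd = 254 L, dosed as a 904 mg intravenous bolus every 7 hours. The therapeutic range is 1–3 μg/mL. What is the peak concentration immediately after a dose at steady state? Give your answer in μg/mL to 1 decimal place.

τ/t½ = 7/3 ≈ 2.3333, so fraction remaining f = (1/2)^(7/3) ≈ 0.1984.
At steady state, accumulation factor R = 1/(1 − e^(−kτ)) ≈ 1.2475.
Each bolus raises the concentration by D/Vd = 904/254 ≈ 3.559 μg/mL.
Steady-state peak Cmax,ss = C₀·R ≈ 3.559 × 1.2475 ≈ 4.440 μg/mL.
Peak 4.4 μg/mL vs MTC 3 μg/mL: exceeds toxic threshold.

4.4 μg/mL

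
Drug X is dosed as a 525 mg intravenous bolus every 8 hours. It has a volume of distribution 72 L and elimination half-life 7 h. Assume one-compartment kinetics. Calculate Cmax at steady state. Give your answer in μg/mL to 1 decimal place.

Over one 8-h interval, 8/7 ≈ 1.1429 half-lives elapse, leaving f ≈ 0.4529 of each dose.
Accumulation ratio R = 1/(1 − f) ≈ 1/0.5471 ≈ 1.8278.
Each bolus raises the concentration by D/Vd = 525/72 ≈ 7.292 μg/mL.
Steady-state peak Cmax,ss = C₀·R ≈ 7.292 × 1.8278 ≈ 13.328 μg/mL.

13.3 μg/mL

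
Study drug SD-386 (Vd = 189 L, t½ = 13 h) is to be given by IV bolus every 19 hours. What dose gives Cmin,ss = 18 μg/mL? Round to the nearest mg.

5967 mg

τ/t½ = 19/13 ≈ 1.4615, so f = (1/2)^(19/13) ≈ 0.363106.
Cmin,ss = (D/Vd)·f/(1−f), so D = Cmin,ss·Vd·(1−f)/f.
D = 18 × 189 × (1−f)/f ≈ 18 × 189 × 1.75402 ≈ 5967.18 mg.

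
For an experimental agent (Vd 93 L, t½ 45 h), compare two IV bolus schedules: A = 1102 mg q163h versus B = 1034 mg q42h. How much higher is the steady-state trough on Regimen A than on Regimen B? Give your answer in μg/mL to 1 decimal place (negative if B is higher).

-11.2 μg/mL

Regimen A: f = (1/2)^(163/45) ≈ 0.0812; Cmin,ss = (1102/93)·f/(1−f) ≈ 1.047 μg/mL.
Regimen B: f = (1/2)^(42/45) ≈ 0.5236; Cmin,ss = (1034/93)·f/(1−f) ≈ 12.220 μg/mL.
Difference ≈ 1.047 − 12.220 ≈ -11.173 μg/mL.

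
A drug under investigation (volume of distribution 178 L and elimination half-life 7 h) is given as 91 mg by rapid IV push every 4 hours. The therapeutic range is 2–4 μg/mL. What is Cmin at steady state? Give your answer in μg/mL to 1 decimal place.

τ/t½ = 4/7 ≈ 0.57143, so fraction remaining f = (1/2)^(4/7) ≈ 0.6730.
Each bolus raises the concentration by D/Vd = 91/178 ≈ 0.511 μg/mL.
Steady-state trough Cmin,ss = C₀·f/(1−f) ≈ 0.511 × 0.6730/0.3270 ≈ 1.052 μg/mL.
Trough 1.1 μg/mL vs MEC 2 μg/mL: subtherapeutic.

1.1 μg/mL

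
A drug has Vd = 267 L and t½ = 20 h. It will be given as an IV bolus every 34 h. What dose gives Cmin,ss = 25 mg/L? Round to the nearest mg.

τ/t½ = 34/20 ≈ 1.7, so f = (1/2)^(34/20) ≈ 0.307786.
Cmin,ss = (D/Vd)·f/(1−f), so D = Cmin,ss·Vd·(1−f)/f.
D = 25 × 267 × (1−f)/f ≈ 25 × 267 × 2.24901 ≈ 15012.14 mg.

15012 mg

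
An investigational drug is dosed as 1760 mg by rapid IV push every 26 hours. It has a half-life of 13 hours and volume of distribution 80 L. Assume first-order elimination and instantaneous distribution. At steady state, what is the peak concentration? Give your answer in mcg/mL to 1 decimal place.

29.3 mcg/mL

The dosing interval is 2 half-lives, so f = 2^(−2) = 0.25.
At steady state, R = 1/(1 − 0.25) = 4/3.
Single-dose peak C₀ = D/Vd = 1760/80 = 22 mcg/mL.
Steady-state peak Cmax,ss = C₀·R = 22 × 4/3 ≈ 29.333 mcg/mL.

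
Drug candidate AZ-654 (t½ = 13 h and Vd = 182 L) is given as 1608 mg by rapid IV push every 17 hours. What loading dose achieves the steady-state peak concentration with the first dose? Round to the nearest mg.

f = (1/2)^(17/13) ≈ 0.403967; accumulation ratio R = 1/(1−f) ≈ 1.67776.
Loading dose to hit Cmax,ss on first dose: D_load = D_maint·R ≈ 1608 × 1.67776 ≈ 2697.84 mg.

2698 mg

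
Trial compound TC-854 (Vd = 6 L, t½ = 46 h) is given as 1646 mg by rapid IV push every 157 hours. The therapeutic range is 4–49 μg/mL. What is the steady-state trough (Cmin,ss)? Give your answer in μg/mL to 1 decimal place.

28.4 μg/mL

Over one 157-h interval, 157/46 ≈ 3.413 half-lives elapse, leaving f ≈ 0.0939 of each dose.
Accumulation ratio R = 1/(1 − f) ≈ 1/0.9061 ≈ 1.1036.
Each bolus raises the concentration by D/Vd = 1646/6 ≈ 274.333 μg/mL.
Cmax,ss = C₀/(1 − f) ≈ 274.333/0.9061 ≈ 302.762 μg/mL.
One interval later, Cmin,ss = Cmax,ss·e^(−kτ) ≈ 302.762 × 0.0939 ≈ 28.429 μg/mL.
Trough 28.4 μg/mL vs MEC 4 μg/mL: adequate.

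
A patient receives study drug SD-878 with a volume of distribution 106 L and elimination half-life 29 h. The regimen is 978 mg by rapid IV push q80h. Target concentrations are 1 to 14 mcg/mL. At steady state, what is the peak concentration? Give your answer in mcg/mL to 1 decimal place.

10.8 mcg/mL

k = ln2/t½ = ln2/29 ≈ 0.023902 h⁻¹; fraction remaining f = e^(−kτ) = e^(−0.023902×80) ≈ 0.1478.
At steady state, accumulation factor R = 1/(1 − e^(−kτ)) ≈ 1.1734.
Each bolus raises the concentration by D/Vd = 978/106 ≈ 9.226 mcg/mL.
Steady-state peak Cmax,ss = C₀·R ≈ 9.226 × 1.1734 ≈ 10.826 mcg/mL.
Peak 10.8 mcg/mL vs MTC 14 mcg/mL: below toxic threshold.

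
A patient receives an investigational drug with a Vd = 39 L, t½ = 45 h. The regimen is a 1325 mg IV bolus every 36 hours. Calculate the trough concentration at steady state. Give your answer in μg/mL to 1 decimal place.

Over one 36-h interval, 36/45 ≈ 0.8 half-lives elapse, leaving f ≈ 0.5743 of each dose.
At steady state, accumulation factor R = 1/(1 − e^(−kτ)) ≈ 2.3491.
Single-dose peak C₀ = D/Vd = 1325/39 ≈ 33.974 μg/mL.
Cmax,ss = C₀/(1 − f) ≈ 33.974/0.4257 ≈ 79.807 μg/mL.
One interval later, Cmin,ss = Cmax,ss·e^(−kτ) ≈ 79.807 × 0.5743 ≈ 45.833 μg/mL.

45.8 μg/mL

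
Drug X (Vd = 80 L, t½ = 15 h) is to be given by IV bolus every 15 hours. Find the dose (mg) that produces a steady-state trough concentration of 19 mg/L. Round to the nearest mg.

1520 mg

τ/t½ = 15/15 ≈ 1, so f = (1/2)^(15/15) ≈ 0.500000.
Cmin,ss = (D/Vd)·f/(1−f), so D = Cmin,ss·Vd·(1−f)/f.
D = 19 × 80 × (1−f)/f ≈ 19 × 80 × 1.00000 ≈ 1520.00 mg.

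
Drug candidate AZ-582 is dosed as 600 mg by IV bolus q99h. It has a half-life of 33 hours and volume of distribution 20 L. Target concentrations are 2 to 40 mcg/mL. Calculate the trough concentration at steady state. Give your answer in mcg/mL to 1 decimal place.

4.3 mcg/mL

The dosing interval is 3 half-lives, so f = 2^(−3) = 0.125.
Accumulation ratio R = 1/(1 − f) = 1/0.875 = 8/7.
Single-dose peak C₀ = D/Vd = 600/20 = 30 mcg/mL.
Steady-state peak Cmax,ss = C₀·R = 30 × 8/7 ≈ 34.286 mcg/mL.
Steady-state trough Cmin,ss = Cmax,ss·f ≈ 34.286 × 0.125 ≈ 4.286 mcg/mL.
Trough 4.3 mcg/mL vs MEC 2 mcg/mL: adequate.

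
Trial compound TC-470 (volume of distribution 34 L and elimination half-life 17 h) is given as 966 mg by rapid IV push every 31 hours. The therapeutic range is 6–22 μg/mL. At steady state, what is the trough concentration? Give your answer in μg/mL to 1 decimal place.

11.2 μg/mL

τ/t½ = 31/17 ≈ 1.8235, so fraction remaining f = (1/2)^(31/17) ≈ 0.2825.
Accumulation ratio R = 1/(1 − f) ≈ 1/0.7175 ≈ 1.3937.
Single-dose peak C₀ = D/Vd = 966/34 ≈ 28.412 μg/mL.
Steady-state peak Cmax,ss = C₀·R ≈ 28.412 × 1.3937 ≈ 39.598 μg/mL.
Steady-state trough Cmin,ss = Cmax,ss·f ≈ 39.598 × 0.2825 ≈ 11.186 μg/mL.
Trough 11.2 μg/mL vs MEC 6 μg/mL: adequate.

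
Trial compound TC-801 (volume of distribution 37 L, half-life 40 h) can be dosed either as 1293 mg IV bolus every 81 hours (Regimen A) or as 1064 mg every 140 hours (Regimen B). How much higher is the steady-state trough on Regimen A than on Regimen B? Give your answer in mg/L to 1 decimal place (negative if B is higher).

8.6 mg/L

Regimen A: f = (1/2)^(81/40) ≈ 0.2457; Cmin,ss = (1293/37)·f/(1−f) ≈ 11.383 mg/L.
Regimen B: f = (1/2)^(140/40) ≈ 0.0884; Cmin,ss = (1064/37)·f/(1−f) ≈ 2.789 mg/L.
Difference ≈ 11.383 − 2.789 ≈ 8.594 mg/L.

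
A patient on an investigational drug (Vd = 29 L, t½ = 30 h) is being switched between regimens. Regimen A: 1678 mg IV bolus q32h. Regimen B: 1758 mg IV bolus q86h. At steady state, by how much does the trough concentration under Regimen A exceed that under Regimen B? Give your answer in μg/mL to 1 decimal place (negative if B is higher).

Regimen A: f = (1/2)^(32/30) ≈ 0.4774; Cmin,ss = (1678/29)·f/(1−f) ≈ 52.858 μg/mL.
Regimen B: f = (1/2)^(86/30) ≈ 0.1371; Cmin,ss = (1758/29)·f/(1−f) ≈ 9.632 μg/mL.
Difference ≈ 52.858 − 9.632 ≈ 43.226 μg/mL.

43.2 μg/mL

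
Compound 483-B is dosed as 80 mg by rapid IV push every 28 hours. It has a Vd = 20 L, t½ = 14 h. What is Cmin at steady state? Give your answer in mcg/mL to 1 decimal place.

The dosing interval is 2 half-lives, so f = 2^(−2) = 0.25.
At steady state, R = 1/(1 − 0.25) = 4/3.
Single-dose peak C₀ = D/Vd = 80/20 = 4 mcg/mL.
Steady-state peak Cmax,ss = C₀·R = 4 × 4/3 ≈ 5.333 mcg/mL.
Steady-state trough Cmin,ss = Cmax,ss·f ≈ 5.333 × 0.25 ≈ 1.333 mcg/mL.

1.3 mcg/mL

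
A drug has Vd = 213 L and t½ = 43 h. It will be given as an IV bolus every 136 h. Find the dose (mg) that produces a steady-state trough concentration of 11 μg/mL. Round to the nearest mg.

τ/t½ = 136/43 ≈ 3.1628, so f = (1/2)^(136/43) ≈ 0.111662.
Cmin,ss = (D/Vd)·f/(1−f), so D = Cmin,ss·Vd·(1−f)/f.
D = 11 × 213 × (1−f)/f ≈ 11 × 213 × 7.95560 ≈ 18639.97 mg.

18640 mg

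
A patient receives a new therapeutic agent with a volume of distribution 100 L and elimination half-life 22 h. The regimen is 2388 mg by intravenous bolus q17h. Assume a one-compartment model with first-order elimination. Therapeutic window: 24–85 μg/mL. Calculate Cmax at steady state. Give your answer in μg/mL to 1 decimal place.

57.6 μg/mL

k = ln2/t½ = ln2/22 ≈ 0.031507 h⁻¹; fraction remaining f = e^(−kτ) = e^(−0.031507×17) ≈ 0.5853.
At steady state, accumulation factor R = 1/(1 − e^(−kτ)) ≈ 2.4114.
Single-dose peak C₀ = D/Vd = 2388/100 ≈ 23.880 μg/mL.
Cmax,ss = C₀/(1 − f) ≈ 23.880/0.4147 ≈ 57.584 μg/mL.
Peak 57.6 μg/mL vs MTC 85 μg/mL: below toxic threshold.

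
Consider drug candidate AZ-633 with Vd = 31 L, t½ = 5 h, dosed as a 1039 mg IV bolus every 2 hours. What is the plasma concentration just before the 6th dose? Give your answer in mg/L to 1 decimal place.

f = (1/2)^(τ/t½) = (1/2)^(2/5) ≈ 0.7579.
C₀ = D/Vd = 1039/31 ≈ 33.516 mg/L.
Before the 6th dose, 5 doses have been given. Superposition: Cmin = C₀·(f + f² + … + f^5).
≈ 33.516 × (0.7579 + 0.5744 + 0.4353 + 0.3299 + 0.2501) ≈ 33.516 × 2.3476 ≈ 78.682 mg/L.

78.7 mg/L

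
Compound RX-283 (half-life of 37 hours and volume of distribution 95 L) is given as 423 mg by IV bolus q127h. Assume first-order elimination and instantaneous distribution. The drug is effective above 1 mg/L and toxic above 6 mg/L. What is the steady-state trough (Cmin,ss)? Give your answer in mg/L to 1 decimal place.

0.5 mg/L

Over one 127-h interval, 127/37 ≈ 3.4324 half-lives elapse, leaving f ≈ 0.0926 of each dose.
Single-dose peak C₀ = D/Vd = 423/95 ≈ 4.453 mg/L.
Steady-state trough Cmin,ss = C₀·f/(1−f) ≈ 4.453 × 0.0926/0.9074 ≈ 0.454 mg/L.
Trough 0.5 mg/L vs MEC 1 mg/L: subtherapeutic.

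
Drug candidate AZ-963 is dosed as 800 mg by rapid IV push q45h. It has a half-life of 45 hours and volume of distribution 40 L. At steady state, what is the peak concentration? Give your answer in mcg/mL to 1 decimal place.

40.0 mcg/mL

τ = 45 h = 1 half-life, so f = (1/2)^1 = 0.5.
At steady state, R = 1/(1 − 0.5) = 2/1.
Single-dose peak C₀ = D/Vd = 800/40 = 20 mcg/mL.
Steady-state peak Cmax,ss = C₀·R = 20 × 2/1 ≈ 40.000 mcg/mL.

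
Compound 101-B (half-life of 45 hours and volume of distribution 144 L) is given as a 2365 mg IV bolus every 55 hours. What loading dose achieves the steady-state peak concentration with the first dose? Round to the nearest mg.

4139 mg

f = (1/2)^(55/45) ≈ 0.428622; accumulation ratio R = 1/(1−f) ≈ 1.75015.
Loading dose to hit Cmax,ss on first dose: D_load = D_maint·R ≈ 2365 × 1.75015 ≈ 4139.10 mg.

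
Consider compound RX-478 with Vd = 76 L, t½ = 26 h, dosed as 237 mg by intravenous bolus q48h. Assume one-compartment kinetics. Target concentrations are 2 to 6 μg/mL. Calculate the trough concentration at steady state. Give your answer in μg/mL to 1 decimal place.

1.2 μg/mL

τ/t½ = 48/26 ≈ 1.8462, so fraction remaining f = (1/2)^(48/26) ≈ 0.2781.
Accumulation ratio R = 1/(1 − f) ≈ 1/0.7219 ≈ 1.3852.
Each bolus raises the concentration by D/Vd = 237/76 ≈ 3.118 μg/mL.
Cmax,ss = C₀/(1 − f) ≈ 3.118/0.7219 ≈ 4.319 μg/mL.
One interval later, Cmin,ss = Cmax,ss·e^(−kτ) ≈ 4.319 × 0.2781 ≈ 1.201 μg/mL.
Trough 1.2 μg/mL vs MEC 2 μg/mL: subtherapeutic.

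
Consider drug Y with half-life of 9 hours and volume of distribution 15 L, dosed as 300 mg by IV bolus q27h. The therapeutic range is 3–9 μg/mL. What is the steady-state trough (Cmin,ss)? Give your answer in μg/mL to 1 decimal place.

τ = 27 h = 3 half-lives, so f = (1/2)^3 = 0.125.
Accumulation ratio R = 1/(1 − f) = 1/0.875 = 8/7.
Single-dose peak C₀ = D/Vd = 300/15 = 20 μg/mL.
Steady-state peak Cmax,ss = C₀·R = 20 × 8/7 ≈ 22.857 μg/mL.
Steady-state trough Cmin,ss = Cmax,ss·f ≈ 22.857 × 0.125 ≈ 2.857 μg/mL.
Trough 2.9 μg/mL vs MEC 3 μg/mL: subtherapeutic.

2.9 μg/mL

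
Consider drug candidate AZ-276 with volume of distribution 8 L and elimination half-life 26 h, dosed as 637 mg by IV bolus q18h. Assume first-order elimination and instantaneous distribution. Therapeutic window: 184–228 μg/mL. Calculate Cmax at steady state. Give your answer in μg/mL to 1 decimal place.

k = ln2/t½ = ln2/26 ≈ 0.026660 h⁻¹; fraction remaining f = e^(−kτ) = e^(−0.026660×18) ≈ 0.6189.
At steady state, accumulation factor R = 1/(1 − e^(−kτ)) ≈ 2.6240.
Single-dose peak C₀ = D/Vd = 637/8 ≈ 79.625 μg/mL.
Cmax,ss = C₀/(1 − f) ≈ 79.625/0.3811 ≈ 208.935 μg/mL.
Peak 208.9 μg/mL vs MTC 228 μg/mL: below toxic threshold.

208.9 μg/mL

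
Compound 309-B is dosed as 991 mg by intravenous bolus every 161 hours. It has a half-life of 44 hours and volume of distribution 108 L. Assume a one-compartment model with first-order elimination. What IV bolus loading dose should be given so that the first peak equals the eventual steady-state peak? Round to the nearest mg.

1076 mg

f = (1/2)^(161/44) ≈ 0.079160; accumulation ratio R = 1/(1−f) ≈ 1.08596.
Loading dose to hit Cmax,ss on first dose: D_load = D_maint·R ≈ 991 × 1.08596 ≈ 1076.19 mg.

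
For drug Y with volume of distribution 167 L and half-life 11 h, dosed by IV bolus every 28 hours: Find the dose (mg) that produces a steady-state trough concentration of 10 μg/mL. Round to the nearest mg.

τ/t½ = 28/11 ≈ 2.5455, so f = (1/2)^(28/11) ≈ 0.171294.
Cmin,ss = (D/Vd)·f/(1−f), so D = Cmin,ss·Vd·(1−f)/f.
D = 10 × 167 × (1−f)/f ≈ 10 × 167 × 4.83792 ≈ 8079.33 mg.

8079 mg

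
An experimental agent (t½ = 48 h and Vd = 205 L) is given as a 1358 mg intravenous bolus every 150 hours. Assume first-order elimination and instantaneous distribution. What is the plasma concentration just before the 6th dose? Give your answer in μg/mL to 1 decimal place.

f = (1/2)^(τ/t½) = (1/2)^(150/48) ≈ 0.1146.
C₀ = D/Vd = 1358/205 ≈ 6.624 μg/mL.
Before the 6th dose, 5 doses have been given. Superposition: Cmin = C₀·(f + f² + … + f^5).
≈ 6.624 × (0.1146 + 0.0131 + 0.0015 + 0.0002 + 0.0000) ≈ 6.624 × 0.1294 ≈ 0.857 μg/mL.

0.9 μg/mL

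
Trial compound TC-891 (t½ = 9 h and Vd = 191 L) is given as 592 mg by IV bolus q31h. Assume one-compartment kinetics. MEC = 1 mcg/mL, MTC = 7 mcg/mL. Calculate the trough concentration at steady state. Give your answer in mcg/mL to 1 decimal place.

0.3 mcg/mL

τ/t½ = 31/9 ≈ 3.4444, so fraction remaining f = (1/2)^(31/9) ≈ 0.0919.
At steady state, accumulation factor R = 1/(1 − e^(−kτ)) ≈ 1.1012.
Single-dose peak C₀ = D/Vd = 592/191 ≈ 3.099 mcg/mL.
Cmax,ss = C₀/(1 − f) ≈ 3.099/0.9081 ≈ 3.413 mcg/mL.
Steady-state trough Cmin,ss = Cmax,ss·f ≈ 3.413 × 0.0919 ≈ 0.314 mcg/mL.
Trough 0.3 mcg/mL vs MEC 1 mcg/mL: subtherapeutic.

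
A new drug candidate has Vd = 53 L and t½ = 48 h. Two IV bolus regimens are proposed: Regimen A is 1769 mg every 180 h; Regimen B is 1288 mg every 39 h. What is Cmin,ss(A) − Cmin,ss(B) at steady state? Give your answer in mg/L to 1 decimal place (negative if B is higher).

-29.5 mg/L

Regimen A: f = (1/2)^(180/48) ≈ 0.0743; Cmin,ss = (1769/53)·f/(1−f) ≈ 2.679 mg/L.
Regimen B: f = (1/2)^(39/48) ≈ 0.5694; Cmin,ss = (1288/53)·f/(1−f) ≈ 32.135 mg/L.
Difference ≈ 2.679 − 32.135 ≈ -29.456 mg/L.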